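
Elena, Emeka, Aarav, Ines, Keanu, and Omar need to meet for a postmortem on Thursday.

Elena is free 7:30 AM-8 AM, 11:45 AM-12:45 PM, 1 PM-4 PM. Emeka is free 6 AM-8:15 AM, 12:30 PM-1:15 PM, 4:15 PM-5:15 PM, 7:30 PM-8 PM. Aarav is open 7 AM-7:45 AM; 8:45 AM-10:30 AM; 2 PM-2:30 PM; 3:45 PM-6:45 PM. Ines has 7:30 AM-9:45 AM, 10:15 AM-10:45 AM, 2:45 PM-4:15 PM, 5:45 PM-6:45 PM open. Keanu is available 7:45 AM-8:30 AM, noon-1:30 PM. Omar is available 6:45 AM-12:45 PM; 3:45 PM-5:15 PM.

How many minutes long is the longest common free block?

0

Elena ∩ Emeka: 07:30-08:00, 12:30-12:45, 13:00-13:15.
Elena ∩ Emeka ∩ Aarav: 07:30-07:45.
Elena ∩ Emeka ∩ Aarav ∩ Ines: 07:30-07:45.
Elena ∩ Emeka ∩ Aarav ∩ Ines ∩ Keanu: ∅.
Elena ∩ Emeka ∩ Aarav ∩ Ines ∩ Keanu ∩ Omar: ∅.
There is no time when everyone is free.
No common window exists, so the longest block is 0 minutes.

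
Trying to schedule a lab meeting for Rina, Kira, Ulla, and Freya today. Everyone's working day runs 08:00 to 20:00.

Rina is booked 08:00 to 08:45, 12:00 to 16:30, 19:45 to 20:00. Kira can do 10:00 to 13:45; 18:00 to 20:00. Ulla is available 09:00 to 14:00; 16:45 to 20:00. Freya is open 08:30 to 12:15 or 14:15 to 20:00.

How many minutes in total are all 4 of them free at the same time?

225

Rina free: 08:45-12:00, 16:30-19:45 (invert busy blocks within the working day).
Kira free: 10:00-13:45, 18:00-20:00.
Ulla free: 09:00-14:00, 16:45-20:00.
Freya free: 08:30-12:15, 14:15-20:00.
Rina ∩ Kira: 10:00-12:00, 18:00-19:45.
Rina ∩ Kira ∩ Ulla: 10:00-12:00, 18:00-19:45.
Rina ∩ Kira ∩ Ulla ∩ Freya: 10:00-12:00, 18:00-19:45.
Summing the common windows: 120 + 105 = 225 minutes.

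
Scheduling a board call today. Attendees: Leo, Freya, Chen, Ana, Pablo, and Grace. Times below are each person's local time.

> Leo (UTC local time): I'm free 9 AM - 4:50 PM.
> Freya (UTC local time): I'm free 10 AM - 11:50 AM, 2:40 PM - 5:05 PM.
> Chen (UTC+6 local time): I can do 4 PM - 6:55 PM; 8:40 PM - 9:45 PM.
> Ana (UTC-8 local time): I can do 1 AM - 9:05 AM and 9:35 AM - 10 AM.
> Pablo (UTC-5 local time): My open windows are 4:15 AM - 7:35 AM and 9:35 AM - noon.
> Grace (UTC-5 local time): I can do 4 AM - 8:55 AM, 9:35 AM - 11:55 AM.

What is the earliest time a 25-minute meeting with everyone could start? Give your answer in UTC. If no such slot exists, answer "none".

10:00

Leo in UTC: 09:00-16:50.
Freya in UTC: 10:00-11:50, 14:40-17:05.
Chen in UTC: 10:00-12:55, 14:40-15:45 (subtract 6h to convert from UTC+6).
Ana in UTC: 09:00-17:05, 17:35-18:00 (add 8h to convert from UTC-8).
Pablo in UTC: 09:15-12:35, 14:35-17:00 (add 5h to convert from UTC-5).
Grace in UTC: 09:00-13:55, 14:35-16:55 (add 5h to convert from UTC-5).
Leo ∩ Freya: 10:00-11:50, 14:40-16:50.
Leo ∩ Freya ∩ Chen: 10:00-11:50, 14:40-15:45.
Leo ∩ Freya ∩ Chen ∩ Ana: 10:00-11:50, 14:40-15:45.
Leo ∩ Freya ∩ Chen ∩ Ana ∩ Pablo: 10:00-11:50, 14:40-15:45.
Leo ∩ Freya ∩ Chen ∩ Ana ∩ Pablo ∩ Grace: 10:00-11:50, 14:40-15:45.
So the common availability across everyone is 10:00-11:50, 14:40-15:45.
The first common window of at least 25 minutes is 10:00-11:50, so the earliest start is 10:00.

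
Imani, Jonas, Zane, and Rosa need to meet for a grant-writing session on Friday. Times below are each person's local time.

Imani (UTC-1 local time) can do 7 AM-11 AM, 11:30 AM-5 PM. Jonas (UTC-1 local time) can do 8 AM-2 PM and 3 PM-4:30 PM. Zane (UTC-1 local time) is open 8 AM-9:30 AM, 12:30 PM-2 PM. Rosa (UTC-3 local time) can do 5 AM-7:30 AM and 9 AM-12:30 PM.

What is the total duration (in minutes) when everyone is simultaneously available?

180

Imani in UTC: 08:00-12:00, 12:30-18:00 (add 1h to convert from UTC-1).
Jonas in UTC: 09:00-15:00, 16:00-17:30 (add 1h to convert from UTC-1).
Zane in UTC: 09:00-10:30, 13:30-15:00 (add 1h to convert from UTC-1).
Rosa in UTC: 08:00-10:30, 12:00-15:30 (add 3h to convert from UTC-3).
Imani ∩ Jonas: 09:00-12:00, 12:30-15:00, 16:00-17:30.
Imani ∩ Jonas ∩ Zane: 09:00-10:30, 13:30-15:00.
Imani ∩ Jonas ∩ Zane ∩ Rosa: 09:00-10:30, 13:30-15:00.
So the common availability across everyone is 09:00-10:30, 13:30-15:00.
Summing the common windows: 90 + 90 = 180 minutes.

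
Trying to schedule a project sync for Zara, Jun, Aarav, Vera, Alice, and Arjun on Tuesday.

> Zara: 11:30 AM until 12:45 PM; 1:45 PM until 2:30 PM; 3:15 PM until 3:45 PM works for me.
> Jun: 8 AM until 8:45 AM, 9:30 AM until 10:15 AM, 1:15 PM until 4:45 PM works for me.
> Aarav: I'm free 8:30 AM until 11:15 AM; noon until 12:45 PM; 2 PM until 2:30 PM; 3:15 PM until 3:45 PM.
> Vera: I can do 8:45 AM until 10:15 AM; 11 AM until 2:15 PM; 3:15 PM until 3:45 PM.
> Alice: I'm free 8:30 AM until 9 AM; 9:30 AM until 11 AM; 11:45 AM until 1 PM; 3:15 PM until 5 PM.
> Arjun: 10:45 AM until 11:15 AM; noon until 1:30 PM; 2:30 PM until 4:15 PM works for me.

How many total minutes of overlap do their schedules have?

30

Zara ∩ Jun: 13:45-14:30, 15:15-15:45.
Zara ∩ Jun ∩ Aarav: 14:00-14:30, 15:15-15:45.
Zara ∩ Jun ∩ Aarav ∩ Vera: 14:00-14:15, 15:15-15:45.
Zara ∩ Jun ∩ Aarav ∩ Vera ∩ Alice: 15:15-15:45.
Zara ∩ Jun ∩ Aarav ∩ Vera ∩ Alice ∩ Arjun: 15:15-15:45.
That's a single block of 30 minutes.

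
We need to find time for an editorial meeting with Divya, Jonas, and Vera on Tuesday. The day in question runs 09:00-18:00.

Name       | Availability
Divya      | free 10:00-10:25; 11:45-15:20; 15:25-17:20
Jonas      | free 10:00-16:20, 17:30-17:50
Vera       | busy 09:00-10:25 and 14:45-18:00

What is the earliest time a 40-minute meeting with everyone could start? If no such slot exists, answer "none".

11:45

Divya free: 10:00-10:25, 11:45-15:20, 15:25-17:20.
Jonas free: 10:00-16:20, 17:30-17:50.
Vera free: 10:25-14:45 (invert busy blocks within the working day).
Divya ∩ Jonas: 10:00-10:25, 11:45-15:20, 15:25-16:20.
Divya ∩ Jonas ∩ Vera: 11:45-14:45.
The first common window of at least 40 minutes is 11:45-14:45, so the earliest start is 11:45.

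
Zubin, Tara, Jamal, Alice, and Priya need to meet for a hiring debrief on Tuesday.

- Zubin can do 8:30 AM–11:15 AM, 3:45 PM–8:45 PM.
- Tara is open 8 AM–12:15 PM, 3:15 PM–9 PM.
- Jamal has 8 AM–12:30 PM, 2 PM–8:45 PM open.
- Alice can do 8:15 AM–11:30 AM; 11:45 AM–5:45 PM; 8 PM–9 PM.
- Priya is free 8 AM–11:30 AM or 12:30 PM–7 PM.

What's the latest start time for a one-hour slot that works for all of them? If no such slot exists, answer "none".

16:45

Zubin ∩ Tara: 08:30-11:15, 15:45-20:45.
Zubin ∩ Tara ∩ Jamal: 08:30-11:15, 15:45-20:45.
Zubin ∩ Tara ∩ Jamal ∩ Alice: 08:30-11:15, 15:45-17:45, 20:00-20:45.
Zubin ∩ Tara ∩ Jamal ∩ Alice ∩ Priya: 08:30-11:15, 15:45-17:45.
So the common availability across everyone is 08:30-11:15, 15:45-17:45.
The last common window of at least 60 minutes is 15:45-17:45; a 60-minute meeting can start as late as 16:45 and still end by 17:45.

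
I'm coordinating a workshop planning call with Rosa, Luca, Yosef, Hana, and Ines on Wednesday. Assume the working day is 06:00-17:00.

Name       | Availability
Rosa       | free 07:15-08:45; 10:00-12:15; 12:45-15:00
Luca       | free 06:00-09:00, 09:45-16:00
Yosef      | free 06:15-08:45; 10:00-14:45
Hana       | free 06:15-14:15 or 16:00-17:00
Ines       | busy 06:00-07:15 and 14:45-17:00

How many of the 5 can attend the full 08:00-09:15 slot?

2

Rosa free: 07:15-08:45, 10:00-12:15, 12:45-15:00.
Luca free: 06:00-09:00, 09:45-16:00.
Yosef free: 06:15-08:45, 10:00-14:45.
Hana free: 06:15-14:15, 16:00-17:00.
Ines free: 07:15-14:45 (invert busy blocks within the working day).
Hana and Ines can make the full 08:00-09:15 slot — that's 2.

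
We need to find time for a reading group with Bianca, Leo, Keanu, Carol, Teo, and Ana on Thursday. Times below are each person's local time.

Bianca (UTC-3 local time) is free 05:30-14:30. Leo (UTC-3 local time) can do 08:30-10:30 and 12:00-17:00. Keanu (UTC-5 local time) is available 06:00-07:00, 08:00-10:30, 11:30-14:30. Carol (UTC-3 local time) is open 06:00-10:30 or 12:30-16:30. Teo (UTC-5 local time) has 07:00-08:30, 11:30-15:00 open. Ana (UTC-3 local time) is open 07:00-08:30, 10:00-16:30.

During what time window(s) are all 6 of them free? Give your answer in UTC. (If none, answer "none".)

Bianca in UTC: 08:30-17:30 (add 3h to convert from UTC-3).
Leo in UTC: 11:30-13:30, 15:00-20:00 (add 3h to convert from UTC-3).
Keanu in UTC: 11:00-12:00, 13:00-15:30, 16:30-19:30 (add 5h to convert from UTC-5).
Carol in UTC: 09:00-13:30, 15:30-19:30 (add 3h to convert from UTC-3).
Teo in UTC: 12:00-13:30, 16:30-20:00 (add 5h to convert from UTC-5).
Ana in UTC: 10:00-11:30, 13:00-19:30 (add 3h to convert from UTC-3).
Bianca ∩ Leo: 11:30-13:30, 15:00-17:30.
Bianca ∩ Leo ∩ Keanu: 11:30-12:00, 13:00-13:30, 15:00-15:30, 16:30-17:30.
Bianca ∩ Leo ∩ Keanu ∩ Carol: 11:30-12:00, 13:00-13:30, 16:30-17:30.
Bianca ∩ Leo ∩ Keanu ∩ Carol ∩ Teo: 13:00-13:30, 16:30-17:30.
Bianca ∩ Leo ∩ Keanu ∩ Carol ∩ Teo ∩ Ana: 13:00-13:30, 16:30-17:30.
So the common availability across everyone is 13:00-13:30, 16:30-17:30.

13:00-13:30, 16:30-17:30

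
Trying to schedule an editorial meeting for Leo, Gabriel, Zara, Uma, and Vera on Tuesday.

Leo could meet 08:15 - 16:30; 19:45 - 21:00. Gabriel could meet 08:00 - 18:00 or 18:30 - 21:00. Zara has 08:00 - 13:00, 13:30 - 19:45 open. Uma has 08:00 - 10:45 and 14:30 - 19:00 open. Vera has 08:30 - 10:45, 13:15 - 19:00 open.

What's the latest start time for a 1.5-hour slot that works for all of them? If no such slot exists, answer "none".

Leo ∩ Gabriel: 08:15-16:30, 19:45-21:00.
Leo ∩ Gabriel ∩ Zara: 08:15-13:00, 13:30-16:30.
Leo ∩ Gabriel ∩ Zara ∩ Uma: 08:15-10:45, 14:30-16:30.
Leo ∩ Gabriel ∩ Zara ∩ Uma ∩ Vera: 08:30-10:45, 14:30-16:30.
So the common availability across everyone is 08:30-10:45, 14:30-16:30.
The last common window of at least 90 minutes is 14:30-16:30; a 90-minute meeting can start as late as 15:00 and still end by 16:30.

15:00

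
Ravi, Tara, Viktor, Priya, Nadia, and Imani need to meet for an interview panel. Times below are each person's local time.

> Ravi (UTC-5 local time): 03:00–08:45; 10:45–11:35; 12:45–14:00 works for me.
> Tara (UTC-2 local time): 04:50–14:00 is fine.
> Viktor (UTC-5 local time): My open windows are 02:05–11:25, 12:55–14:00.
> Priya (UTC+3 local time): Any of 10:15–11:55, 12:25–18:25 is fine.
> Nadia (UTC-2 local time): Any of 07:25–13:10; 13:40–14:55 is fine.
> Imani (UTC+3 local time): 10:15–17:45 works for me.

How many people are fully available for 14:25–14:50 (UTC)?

Ravi in UTC: 08:00-13:45, 15:45-16:35, 17:45-19:00 (add 5h to convert from UTC-5).
Tara in UTC: 06:50-16:00 (add 2h to convert from UTC-2).
Viktor in UTC: 07:05-16:25, 17:55-19:00 (add 5h to convert from UTC-5).
Priya in UTC: 07:15-08:55, 09:25-15:25 (subtract 3h to convert from UTC+3).
Nadia in UTC: 09:25-15:10, 15:40-16:55 (add 2h to convert from UTC-2).
Imani in UTC: 07:15-14:45 (subtract 3h to convert from UTC+3).
Tara, Viktor, Priya, and Nadia can make the full 14:25-14:50 slot — that's 4.

4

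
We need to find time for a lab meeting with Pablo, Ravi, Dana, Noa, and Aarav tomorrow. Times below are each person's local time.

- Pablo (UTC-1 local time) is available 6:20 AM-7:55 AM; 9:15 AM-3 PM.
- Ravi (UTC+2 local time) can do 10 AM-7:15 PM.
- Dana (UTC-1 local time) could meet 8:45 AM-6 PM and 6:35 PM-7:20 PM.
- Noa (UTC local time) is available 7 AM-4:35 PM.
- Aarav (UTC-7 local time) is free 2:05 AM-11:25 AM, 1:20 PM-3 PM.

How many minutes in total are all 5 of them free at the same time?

345

Pablo in UTC: 07:20-08:55, 10:15-16:00 (add 1h to convert from UTC-1).
Ravi in UTC: 08:00-17:15 (subtract 2h to convert from UTC+2).
Dana in UTC: 09:45-19:00, 19:35-20:20 (add 1h to convert from UTC-1).
Noa in UTC: 07:00-16:35.
Aarav in UTC: 09:05-18:25, 20:20-22:00 (add 7h to convert from UTC-7).
Pablo ∩ Ravi: 08:00-08:55, 10:15-16:00.
Pablo ∩ Ravi ∩ Dana: 10:15-16:00.
Pablo ∩ Ravi ∩ Dana ∩ Noa: 10:15-16:00.
Pablo ∩ Ravi ∩ Dana ∩ Noa ∩ Aarav: 10:15-16:00.
That's a single block of 345 minutes.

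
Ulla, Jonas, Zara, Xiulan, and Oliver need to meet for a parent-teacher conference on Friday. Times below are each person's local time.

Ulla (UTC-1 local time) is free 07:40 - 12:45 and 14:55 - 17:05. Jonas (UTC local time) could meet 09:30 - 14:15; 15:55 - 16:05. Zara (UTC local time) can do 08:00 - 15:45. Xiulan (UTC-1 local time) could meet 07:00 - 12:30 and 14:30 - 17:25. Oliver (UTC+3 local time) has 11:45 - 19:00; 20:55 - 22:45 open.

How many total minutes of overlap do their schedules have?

Ulla in UTC: 08:40-13:45, 15:55-18:05 (add 1h to convert from UTC-1).
Jonas in UTC: 09:30-14:15, 15:55-16:05.
Zara in UTC: 08:00-15:45.
Xiulan in UTC: 08:00-13:30, 15:30-18:25 (add 1h to convert from UTC-1).
Oliver in UTC: 08:45-16:00, 17:55-19:45 (subtract 3h to convert from UTC+3).
Ulla ∩ Jonas: 09:30-13:45, 15:55-16:05.
Ulla ∩ Jonas ∩ Zara: 09:30-13:45.
Ulla ∩ Jonas ∩ Zara ∩ Xiulan: 09:30-13:30.
Ulla ∩ Jonas ∩ Zara ∩ Xiulan ∩ Oliver: 09:30-13:30.
So the common availability across everyone is 09:30-13:30.
That's a single block of 240 minutes.

240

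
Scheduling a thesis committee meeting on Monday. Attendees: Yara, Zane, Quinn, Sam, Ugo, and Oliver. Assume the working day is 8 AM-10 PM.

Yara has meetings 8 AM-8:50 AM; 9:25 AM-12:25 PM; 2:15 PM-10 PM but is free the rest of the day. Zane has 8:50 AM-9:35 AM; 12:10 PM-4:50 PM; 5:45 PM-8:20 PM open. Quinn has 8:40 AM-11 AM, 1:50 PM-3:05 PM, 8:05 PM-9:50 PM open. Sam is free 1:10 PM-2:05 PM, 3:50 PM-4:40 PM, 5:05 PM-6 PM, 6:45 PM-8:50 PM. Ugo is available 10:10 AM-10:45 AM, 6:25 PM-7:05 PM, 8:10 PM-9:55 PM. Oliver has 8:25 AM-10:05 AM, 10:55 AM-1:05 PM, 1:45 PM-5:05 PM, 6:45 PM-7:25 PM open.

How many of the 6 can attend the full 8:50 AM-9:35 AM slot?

Yara free: 08:50-09:25, 12:25-14:15 (invert busy blocks within the working day).
Zane free: 08:50-09:35, 12:10-16:50, 17:45-20:20.
Quinn free: 08:40-11:00, 13:50-15:05, 20:05-21:50.
Sam free: 13:10-14:05, 15:50-16:40, 17:05-18:00, 18:45-20:50.
Ugo free: 10:10-10:45, 18:25-19:05, 20:10-21:55.
Oliver free: 08:25-10:05, 10:55-13:05, 13:45-17:05, 18:45-19:25.
Zane, Quinn, and Oliver can make the full 08:50-09:35 slot — that's 3.

3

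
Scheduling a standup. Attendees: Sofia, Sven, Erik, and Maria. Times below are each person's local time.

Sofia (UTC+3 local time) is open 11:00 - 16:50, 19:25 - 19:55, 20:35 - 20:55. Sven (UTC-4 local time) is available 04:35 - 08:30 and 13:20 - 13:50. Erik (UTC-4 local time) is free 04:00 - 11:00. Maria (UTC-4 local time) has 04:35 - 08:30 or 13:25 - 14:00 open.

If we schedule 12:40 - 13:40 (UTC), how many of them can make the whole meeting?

Sofia in UTC: 08:00-13:50, 16:25-16:55, 17:35-17:55 (subtract 3h to convert from UTC+3).
Sven in UTC: 08:35-12:30, 17:20-17:50 (add 4h to convert from UTC-4).
Erik in UTC: 08:00-15:00 (add 4h to convert from UTC-4).
Maria in UTC: 08:35-12:30, 17:25-18:00 (add 4h to convert from UTC-4).
Sofia and Erik can make the full 12:40-13:40 slot — that's 2.

2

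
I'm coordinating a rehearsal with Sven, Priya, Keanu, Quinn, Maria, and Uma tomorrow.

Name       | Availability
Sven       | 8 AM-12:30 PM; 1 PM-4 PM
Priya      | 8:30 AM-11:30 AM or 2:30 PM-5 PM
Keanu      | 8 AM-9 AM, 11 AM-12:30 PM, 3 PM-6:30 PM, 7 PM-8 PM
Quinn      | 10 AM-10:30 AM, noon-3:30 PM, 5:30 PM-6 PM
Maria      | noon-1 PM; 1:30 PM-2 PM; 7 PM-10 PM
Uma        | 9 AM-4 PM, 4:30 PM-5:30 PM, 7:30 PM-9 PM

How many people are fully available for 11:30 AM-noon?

Sven, Keanu, and Uma can make the full 11:30-12:00 slot — that's 3.

3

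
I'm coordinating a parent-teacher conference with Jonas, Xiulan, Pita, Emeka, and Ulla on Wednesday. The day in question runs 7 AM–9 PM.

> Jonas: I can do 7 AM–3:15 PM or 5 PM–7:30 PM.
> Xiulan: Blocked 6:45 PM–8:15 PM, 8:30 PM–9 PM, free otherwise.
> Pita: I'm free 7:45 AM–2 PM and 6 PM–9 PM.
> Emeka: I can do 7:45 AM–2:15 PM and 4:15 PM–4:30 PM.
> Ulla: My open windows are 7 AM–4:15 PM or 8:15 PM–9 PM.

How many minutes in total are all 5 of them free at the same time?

375

Jonas free: 07:00-15:15, 17:00-19:30.
Xiulan free: 07:00-18:45, 20:15-20:30 (invert busy blocks within the working day).
Pita free: 07:45-14:00, 18:00-21:00.
Emeka free: 07:45-14:15, 16:15-16:30.
Ulla free: 07:00-16:15, 20:15-21:00.
Jonas ∩ Xiulan: 07:00-15:15, 17:00-18:45.
Jonas ∩ Xiulan ∩ Pita: 07:45-14:00, 18:00-18:45.
Jonas ∩ Xiulan ∩ Pita ∩ Emeka: 07:45-14:00.
Jonas ∩ Xiulan ∩ Pita ∩ Emeka ∩ Ulla: 07:45-14:00.
That's a single block of 375 minutes.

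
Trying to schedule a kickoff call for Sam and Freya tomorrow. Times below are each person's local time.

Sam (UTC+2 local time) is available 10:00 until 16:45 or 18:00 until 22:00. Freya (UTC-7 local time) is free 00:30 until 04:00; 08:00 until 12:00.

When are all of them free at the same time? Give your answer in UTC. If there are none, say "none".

08:00-11:00, 16:00-19:00

Sam in UTC: 08:00-14:45, 16:00-20:00 (subtract 2h to convert from UTC+2).
Freya in UTC: 07:30-11:00, 15:00-19:00 (add 7h to convert from UTC-7).
Sam ∩ Freya: 08:00-11:00, 16:00-19:00.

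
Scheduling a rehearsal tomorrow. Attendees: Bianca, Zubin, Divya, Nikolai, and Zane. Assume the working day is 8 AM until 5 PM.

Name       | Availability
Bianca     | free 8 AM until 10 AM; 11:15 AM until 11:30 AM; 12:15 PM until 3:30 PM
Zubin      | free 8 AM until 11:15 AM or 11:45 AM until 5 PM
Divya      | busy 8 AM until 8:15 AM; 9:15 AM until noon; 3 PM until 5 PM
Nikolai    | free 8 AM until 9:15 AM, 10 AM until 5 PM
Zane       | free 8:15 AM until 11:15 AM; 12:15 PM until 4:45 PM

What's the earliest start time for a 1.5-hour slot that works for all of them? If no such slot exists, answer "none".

Bianca free: 08:00-10:00, 11:15-11:30, 12:15-15:30.
Zubin free: 08:00-11:15, 11:45-17:00.
Divya free: 08:15-09:15, 12:00-15:00 (invert busy blocks within the working day).
Nikolai free: 08:00-09:15, 10:00-17:00.
Zane free: 08:15-11:15, 12:15-16:45.
Bianca ∩ Zubin: 08:00-10:00, 12:15-15:30.
Bianca ∩ Zubin ∩ Divya: 08:15-09:15, 12:15-15:00.
Bianca ∩ Zubin ∩ Divya ∩ Nikolai: 08:15-09:15, 12:15-15:00.
Bianca ∩ Zubin ∩ Divya ∩ Nikolai ∩ Zane: 08:15-09:15, 12:15-15:00.
The first common window of at least 90 minutes is 12:15-15:00, so the earliest start is 12:15.

12:15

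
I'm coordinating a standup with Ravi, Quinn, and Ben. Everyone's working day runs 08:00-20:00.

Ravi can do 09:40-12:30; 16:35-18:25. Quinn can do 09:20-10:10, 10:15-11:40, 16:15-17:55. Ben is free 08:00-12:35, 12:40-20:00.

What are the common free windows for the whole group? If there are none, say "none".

09:40-10:10, 10:15-11:40, 16:35-17:55

Ravi ∩ Quinn: 09:40-10:10, 10:15-11:40, 16:35-17:55.
Ravi ∩ Quinn ∩ Ben: 09:40-10:10, 10:15-11:40, 16:35-17:55.
Those are the intersection windows.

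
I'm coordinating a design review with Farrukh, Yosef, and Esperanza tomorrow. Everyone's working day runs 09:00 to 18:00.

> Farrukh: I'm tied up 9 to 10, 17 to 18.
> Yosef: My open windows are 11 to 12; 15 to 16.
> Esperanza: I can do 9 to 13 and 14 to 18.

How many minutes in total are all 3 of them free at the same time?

Farrukh free: 10:00-17:00 (invert busy blocks within the working day).
Yosef free: 11:00-12:00, 15:00-16:00.
Esperanza free: 09:00-13:00, 14:00-18:00.
Farrukh ∩ Yosef: 11:00-12:00, 15:00-16:00.
Farrukh ∩ Yosef ∩ Esperanza: 11:00-12:00, 15:00-16:00.
Those are the intersection windows.
Summing the common windows: 60 + 60 = 120 minutes.

120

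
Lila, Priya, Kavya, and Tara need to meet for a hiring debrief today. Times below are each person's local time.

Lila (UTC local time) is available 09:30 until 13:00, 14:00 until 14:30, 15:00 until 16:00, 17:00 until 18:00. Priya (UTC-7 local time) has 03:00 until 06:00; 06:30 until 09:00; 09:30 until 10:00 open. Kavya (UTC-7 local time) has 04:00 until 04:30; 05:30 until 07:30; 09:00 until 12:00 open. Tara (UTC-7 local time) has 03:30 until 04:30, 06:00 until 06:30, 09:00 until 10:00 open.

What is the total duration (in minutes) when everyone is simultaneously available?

30

Lila in UTC: 09:30-13:00, 14:00-14:30, 15:00-16:00, 17:00-18:00.
Priya in UTC: 10:00-13:00, 13:30-16:00, 16:30-17:00 (add 7h to convert from UTC-7).
Kavya in UTC: 11:00-11:30, 12:30-14:30, 16:00-19:00 (add 7h to convert from UTC-7).
Tara in UTC: 10:30-11:30, 13:00-13:30, 16:00-17:00 (add 7h to convert from UTC-7).
Lila ∩ Priya: 10:00-13:00, 14:00-14:30, 15:00-16:00.
Lila ∩ Priya ∩ Kavya: 11:00-11:30, 12:30-13:00, 14:00-14:30.
Lila ∩ Priya ∩ Kavya ∩ Tara: 11:00-11:30.
That's a single block of 30 minutes.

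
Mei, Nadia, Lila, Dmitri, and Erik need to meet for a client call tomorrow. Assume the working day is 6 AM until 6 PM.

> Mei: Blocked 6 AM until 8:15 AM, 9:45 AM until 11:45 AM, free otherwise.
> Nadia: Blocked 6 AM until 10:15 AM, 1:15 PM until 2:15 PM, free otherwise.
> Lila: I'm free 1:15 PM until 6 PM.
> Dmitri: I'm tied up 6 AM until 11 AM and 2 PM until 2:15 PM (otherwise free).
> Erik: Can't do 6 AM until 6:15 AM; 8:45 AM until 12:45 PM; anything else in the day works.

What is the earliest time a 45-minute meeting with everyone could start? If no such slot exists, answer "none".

14:15

Mei free: 08:15-09:45, 11:45-18:00 (invert busy blocks within the working day).
Nadia free: 10:15-13:15, 14:15-18:00 (invert busy blocks within the working day).
Lila free: 13:15-18:00.
Dmitri free: 11:00-14:00, 14:15-18:00 (invert busy blocks within the working day).
Erik free: 06:15-08:45, 12:45-18:00 (invert busy blocks within the working day).
Mei ∩ Nadia: 11:45-13:15, 14:15-18:00.
Mei ∩ Nadia ∩ Lila: 14:15-18:00.
Mei ∩ Nadia ∩ Lila ∩ Dmitri: 14:15-18:00.
Mei ∩ Nadia ∩ Lila ∩ Dmitri ∩ Erik: 14:15-18:00.
Those are the intersection windows.
The first common window of at least 45 minutes is 14:15-18:00, so the earliest start is 14:15.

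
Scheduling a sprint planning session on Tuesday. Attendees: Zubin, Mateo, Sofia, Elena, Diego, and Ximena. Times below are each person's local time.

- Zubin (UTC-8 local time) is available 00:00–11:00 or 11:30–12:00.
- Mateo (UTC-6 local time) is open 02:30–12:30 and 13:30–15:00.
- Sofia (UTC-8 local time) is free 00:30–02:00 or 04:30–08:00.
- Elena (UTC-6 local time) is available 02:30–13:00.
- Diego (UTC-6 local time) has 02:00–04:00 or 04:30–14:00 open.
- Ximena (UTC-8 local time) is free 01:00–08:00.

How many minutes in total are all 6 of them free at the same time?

Zubin in UTC: 08:00-19:00, 19:30-20:00 (add 8h to convert from UTC-8).
Mateo in UTC: 08:30-18:30, 19:30-21:00 (add 6h to convert from UTC-6).
Sofia in UTC: 08:30-10:00, 12:30-16:00 (add 8h to convert from UTC-8).
Elena in UTC: 08:30-19:00 (add 6h to convert from UTC-6).
Diego in UTC: 08:00-10:00, 10:30-20:00 (add 6h to convert from UTC-6).
Ximena in UTC: 09:00-16:00 (add 8h to convert from UTC-8).
Zubin ∩ Mateo: 08:30-18:30, 19:30-20:00.
Zubin ∩ Mateo ∩ Sofia: 08:30-10:00, 12:30-16:00.
Zubin ∩ Mateo ∩ Sofia ∩ Elena: 08:30-10:00, 12:30-16:00.
Zubin ∩ Mateo ∩ Sofia ∩ Elena ∩ Diego: 08:30-10:00, 12:30-16:00.
Zubin ∩ Mateo ∩ Sofia ∩ Elena ∩ Diego ∩ Ximena: 09:00-10:00, 12:30-16:00.
Those are the intersection windows.
Summing the common windows: 60 + 210 = 270 minutes.

270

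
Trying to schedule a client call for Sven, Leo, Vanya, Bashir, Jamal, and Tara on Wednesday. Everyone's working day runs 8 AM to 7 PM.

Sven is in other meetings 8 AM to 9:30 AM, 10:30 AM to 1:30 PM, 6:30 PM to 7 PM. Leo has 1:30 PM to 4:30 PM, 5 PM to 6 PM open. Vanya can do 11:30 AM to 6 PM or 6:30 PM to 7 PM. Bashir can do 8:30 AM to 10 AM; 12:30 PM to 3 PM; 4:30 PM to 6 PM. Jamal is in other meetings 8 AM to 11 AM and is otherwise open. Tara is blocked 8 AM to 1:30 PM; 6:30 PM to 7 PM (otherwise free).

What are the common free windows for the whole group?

Sven free: 09:30-10:30, 13:30-18:30 (invert busy blocks within the working day).
Leo free: 13:30-16:30, 17:00-18:00.
Vanya free: 11:30-18:00, 18:30-19:00.
Bashir free: 08:30-10:00, 12:30-15:00, 16:30-18:00.
Jamal free: 11:00-19:00 (invert busy blocks within the working day).
Tara free: 13:30-18:30 (invert busy blocks within the working day).
Sven ∩ Leo: 13:30-16:30, 17:00-18:00.
Sven ∩ Leo ∩ Vanya: 13:30-16:30, 17:00-18:00.
Sven ∩ Leo ∩ Vanya ∩ Bashir: 13:30-15:00, 17:00-18:00.
Sven ∩ Leo ∩ Vanya ∩ Bashir ∩ Jamal: 13:30-15:00, 17:00-18:00.
Sven ∩ Leo ∩ Vanya ∩ Bashir ∩ Jamal ∩ Tara: 13:30-15:00, 17:00-18:00.

13:30-15:00, 17:00-18:00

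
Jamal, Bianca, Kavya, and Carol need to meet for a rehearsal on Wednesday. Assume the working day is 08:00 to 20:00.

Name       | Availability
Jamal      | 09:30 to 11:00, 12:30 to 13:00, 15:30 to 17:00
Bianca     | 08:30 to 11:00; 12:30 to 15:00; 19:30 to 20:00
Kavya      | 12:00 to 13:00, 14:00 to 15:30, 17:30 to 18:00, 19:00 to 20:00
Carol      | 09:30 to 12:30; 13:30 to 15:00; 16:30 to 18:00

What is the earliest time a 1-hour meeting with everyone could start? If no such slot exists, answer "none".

Jamal ∩ Bianca: 09:30-11:00, 12:30-13:00.
Jamal ∩ Bianca ∩ Kavya: 12:30-13:00.
Jamal ∩ Bianca ∩ Kavya ∩ Carol: ∅.
There is no time when everyone is free.
No common window is at least 60 minutes long.

none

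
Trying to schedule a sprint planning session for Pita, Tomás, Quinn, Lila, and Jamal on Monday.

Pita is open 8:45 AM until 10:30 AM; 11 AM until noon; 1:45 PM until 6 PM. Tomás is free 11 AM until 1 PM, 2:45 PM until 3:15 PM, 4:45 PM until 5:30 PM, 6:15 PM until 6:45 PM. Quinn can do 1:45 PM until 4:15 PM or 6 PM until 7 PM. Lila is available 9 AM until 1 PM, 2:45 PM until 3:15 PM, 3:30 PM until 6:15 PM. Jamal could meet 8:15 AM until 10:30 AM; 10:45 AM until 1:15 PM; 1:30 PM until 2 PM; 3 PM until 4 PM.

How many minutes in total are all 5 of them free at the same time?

15

Pita ∩ Tomás: 11:00-12:00, 14:45-15:15, 16:45-17:30.
Pita ∩ Tomás ∩ Quinn: 14:45-15:15.
Pita ∩ Tomás ∩ Quinn ∩ Lila: 14:45-15:15.
Pita ∩ Tomás ∩ Quinn ∩ Lila ∩ Jamal: 15:00-15:15.
So the common availability across everyone is 15:00-15:15.
That's a single block of 15 minutes.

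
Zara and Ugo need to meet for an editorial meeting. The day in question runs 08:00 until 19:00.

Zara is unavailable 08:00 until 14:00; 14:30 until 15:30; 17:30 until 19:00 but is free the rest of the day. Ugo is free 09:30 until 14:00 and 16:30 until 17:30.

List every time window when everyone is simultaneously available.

Zara free: 14:00-14:30, 15:30-17:30 (invert busy blocks within the working day).
Ugo free: 09:30-14:00, 16:30-17:30.
Zara ∩ Ugo: 16:30-17:30.
Those are the intersection windows.

16:30-17:30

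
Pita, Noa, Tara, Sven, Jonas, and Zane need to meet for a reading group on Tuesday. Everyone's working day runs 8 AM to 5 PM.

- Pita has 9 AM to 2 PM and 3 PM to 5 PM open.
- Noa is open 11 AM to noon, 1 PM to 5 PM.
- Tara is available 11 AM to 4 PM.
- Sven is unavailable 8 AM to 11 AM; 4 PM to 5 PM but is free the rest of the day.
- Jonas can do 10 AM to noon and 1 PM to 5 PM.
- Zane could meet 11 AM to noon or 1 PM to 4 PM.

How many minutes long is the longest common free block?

Pita free: 09:00-14:00, 15:00-17:00.
Noa free: 11:00-12:00, 13:00-17:00.
Tara free: 11:00-16:00.
Sven free: 11:00-16:00 (invert busy blocks within the working day).
Jonas free: 10:00-12:00, 13:00-17:00.
Zane free: 11:00-12:00, 13:00-16:00.
Pita ∩ Noa: 11:00-12:00, 13:00-14:00, 15:00-17:00.
Pita ∩ Noa ∩ Tara: 11:00-12:00, 13:00-14:00, 15:00-16:00.
Pita ∩ Noa ∩ Tara ∩ Sven: 11:00-12:00, 13:00-14:00, 15:00-16:00.
Pita ∩ Noa ∩ Tara ∩ Sven ∩ Jonas: 11:00-12:00, 13:00-14:00, 15:00-16:00.
Pita ∩ Noa ∩ Tara ∩ Sven ∩ Jonas ∩ Zane: 11:00-12:00, 13:00-14:00, 15:00-16:00.
So the common availability across everyone is 11:00-12:00, 13:00-14:00, 15:00-16:00.
The longest is 11:00-12:00 at 60 minutes.

60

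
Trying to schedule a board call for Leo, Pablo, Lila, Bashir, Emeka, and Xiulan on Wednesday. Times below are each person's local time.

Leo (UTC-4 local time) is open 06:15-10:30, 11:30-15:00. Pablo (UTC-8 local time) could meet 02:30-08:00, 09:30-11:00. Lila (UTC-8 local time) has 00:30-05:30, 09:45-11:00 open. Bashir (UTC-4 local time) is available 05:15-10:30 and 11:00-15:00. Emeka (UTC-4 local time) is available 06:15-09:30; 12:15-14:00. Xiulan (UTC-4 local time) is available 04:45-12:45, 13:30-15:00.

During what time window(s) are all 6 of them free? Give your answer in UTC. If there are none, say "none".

Leo in UTC: 10:15-14:30, 15:30-19:00 (add 4h to convert from UTC-4).
Pablo in UTC: 10:30-16:00, 17:30-19:00 (add 8h to convert from UTC-8).
Lila in UTC: 08:30-13:30, 17:45-19:00 (add 8h to convert from UTC-8).
Bashir in UTC: 09:15-14:30, 15:00-19:00 (add 4h to convert from UTC-4).
Emeka in UTC: 10:15-13:30, 16:15-18:00 (add 4h to convert from UTC-4).
Xiulan in UTC: 08:45-16:45, 17:30-19:00 (add 4h to convert from UTC-4).
Leo ∩ Pablo: 10:30-14:30, 15:30-16:00, 17:30-19:00.
Leo ∩ Pablo ∩ Lila: 10:30-13:30, 17:45-19:00.
Leo ∩ Pablo ∩ Lila ∩ Bashir: 10:30-13:30, 17:45-19:00.
Leo ∩ Pablo ∩ Lila ∩ Bashir ∩ Emeka: 10:30-13:30, 17:45-18:00.
Leo ∩ Pablo ∩ Lila ∩ Bashir ∩ Emeka ∩ Xiulan: 10:30-13:30, 17:45-18:00.
Those are the intersection windows.

10:30-13:30, 17:45-18:00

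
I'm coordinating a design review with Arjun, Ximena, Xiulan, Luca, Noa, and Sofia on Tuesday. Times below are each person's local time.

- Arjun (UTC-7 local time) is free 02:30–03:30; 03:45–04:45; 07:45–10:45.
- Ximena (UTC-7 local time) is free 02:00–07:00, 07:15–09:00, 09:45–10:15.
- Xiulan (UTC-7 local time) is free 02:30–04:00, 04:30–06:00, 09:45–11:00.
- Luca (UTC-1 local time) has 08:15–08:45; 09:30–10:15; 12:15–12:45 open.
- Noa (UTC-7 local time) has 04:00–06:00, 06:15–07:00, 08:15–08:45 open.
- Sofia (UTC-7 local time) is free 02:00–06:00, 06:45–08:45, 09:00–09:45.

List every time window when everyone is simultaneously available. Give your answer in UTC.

Arjun in UTC: 09:30-10:30, 10:45-11:45, 14:45-17:45 (add 7h to convert from UTC-7).
Ximena in UTC: 09:00-14:00, 14:15-16:00, 16:45-17:15 (add 7h to convert from UTC-7).
Xiulan in UTC: 09:30-11:00, 11:30-13:00, 16:45-18:00 (add 7h to convert from UTC-7).
Luca in UTC: 09:15-09:45, 10:30-11:15, 13:15-13:45 (add 1h to convert from UTC-1).
Noa in UTC: 11:00-13:00, 13:15-14:00, 15:15-15:45 (add 7h to convert from UTC-7).
Sofia in UTC: 09:00-13:00, 13:45-15:45, 16:00-16:45 (add 7h to convert from UTC-7).
Arjun ∩ Ximena: 09:30-10:30, 10:45-11:45, 14:45-16:00, 16:45-17:15.
Arjun ∩ Ximena ∩ Xiulan: 09:30-10:30, 10:45-11:00, 11:30-11:45, 16:45-17:15.
Arjun ∩ Ximena ∩ Xiulan ∩ Luca: 09:30-09:45, 10:45-11:00.
Arjun ∩ Ximena ∩ Xiulan ∩ Luca ∩ Noa: ∅.
Arjun ∩ Ximena ∩ Xiulan ∩ Luca ∩ Noa ∩ Sofia: ∅.
There is no time when everyone is free.

none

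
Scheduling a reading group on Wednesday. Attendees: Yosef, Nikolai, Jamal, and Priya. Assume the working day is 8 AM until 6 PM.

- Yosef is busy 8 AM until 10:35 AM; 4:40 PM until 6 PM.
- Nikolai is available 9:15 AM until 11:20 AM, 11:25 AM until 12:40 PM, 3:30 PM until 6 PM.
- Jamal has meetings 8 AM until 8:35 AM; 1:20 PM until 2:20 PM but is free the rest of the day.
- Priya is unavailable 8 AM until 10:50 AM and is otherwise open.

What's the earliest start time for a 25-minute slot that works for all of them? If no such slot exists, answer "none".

Yosef free: 10:35-16:40 (invert busy blocks within the working day).
Nikolai free: 09:15-11:20, 11:25-12:40, 15:30-18:00.
Jamal free: 08:35-13:20, 14:20-18:00 (invert busy blocks within the working day).
Priya free: 10:50-18:00 (invert busy blocks within the working day).
Yosef ∩ Nikolai: 10:35-11:20, 11:25-12:40, 15:30-16:40.
Yosef ∩ Nikolai ∩ Jamal: 10:35-11:20, 11:25-12:40, 15:30-16:40.
Yosef ∩ Nikolai ∩ Jamal ∩ Priya: 10:50-11:20, 11:25-12:40, 15:30-16:40.
So the common availability across everyone is 10:50-11:20, 11:25-12:40, 15:30-16:40.
The first common window of at least 25 minutes is 10:50-11:20, so the earliest start is 10:50.

10:50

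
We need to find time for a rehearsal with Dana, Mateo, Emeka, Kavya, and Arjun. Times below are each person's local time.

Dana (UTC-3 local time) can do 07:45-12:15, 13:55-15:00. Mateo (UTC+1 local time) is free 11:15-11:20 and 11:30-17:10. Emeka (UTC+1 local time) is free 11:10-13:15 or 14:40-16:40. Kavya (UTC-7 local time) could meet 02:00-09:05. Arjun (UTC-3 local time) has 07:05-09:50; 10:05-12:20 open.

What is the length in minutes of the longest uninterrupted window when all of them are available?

95

Dana in UTC: 10:45-15:15, 16:55-18:00 (add 3h to convert from UTC-3).
Mateo in UTC: 10:15-10:20, 10:30-16:10 (subtract 1h to convert from UTC+1).
Emeka in UTC: 10:10-12:15, 13:40-15:40 (subtract 1h to convert from UTC+1).
Kavya in UTC: 09:00-16:05 (add 7h to convert from UTC-7).
Arjun in UTC: 10:05-12:50, 13:05-15:20 (add 3h to convert from UTC-3).
Dana ∩ Mateo: 10:45-15:15.
Dana ∩ Mateo ∩ Emeka: 10:45-12:15, 13:40-15:15.
Dana ∩ Mateo ∩ Emeka ∩ Kavya: 10:45-12:15, 13:40-15:15.
Dana ∩ Mateo ∩ Emeka ∩ Kavya ∩ Arjun: 10:45-12:15, 13:40-15:15.
Those are the intersection windows.
The longest is 13:40-15:15 at 95 minutes.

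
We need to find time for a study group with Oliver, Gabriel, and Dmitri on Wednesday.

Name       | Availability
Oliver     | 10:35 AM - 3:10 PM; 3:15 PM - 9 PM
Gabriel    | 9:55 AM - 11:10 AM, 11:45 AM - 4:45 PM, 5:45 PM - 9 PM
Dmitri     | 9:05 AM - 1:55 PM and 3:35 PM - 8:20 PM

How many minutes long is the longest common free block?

155

Oliver ∩ Gabriel: 10:35-11:10, 11:45-15:10, 15:15-16:45, 17:45-21:00.
Oliver ∩ Gabriel ∩ Dmitri: 10:35-11:10, 11:45-13:55, 15:35-16:45, 17:45-20:20.
So the common availability across everyone is 10:35-11:10, 11:45-13:55, 15:35-16:45, 17:45-20:20.
The longest is 17:45-20:20 at 155 minutes.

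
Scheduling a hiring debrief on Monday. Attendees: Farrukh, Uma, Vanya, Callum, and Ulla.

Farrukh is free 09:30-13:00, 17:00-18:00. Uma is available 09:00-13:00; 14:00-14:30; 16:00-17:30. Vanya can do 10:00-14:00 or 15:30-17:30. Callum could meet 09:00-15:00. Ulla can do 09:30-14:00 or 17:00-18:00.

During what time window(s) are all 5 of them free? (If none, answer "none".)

Farrukh ∩ Uma: 09:30-13:00, 17:00-17:30.
Farrukh ∩ Uma ∩ Vanya: 10:00-13:00, 17:00-17:30.
Farrukh ∩ Uma ∩ Vanya ∩ Callum: 10:00-13:00.
Farrukh ∩ Uma ∩ Vanya ∩ Callum ∩ Ulla: 10:00-13:00.

10:00-13:00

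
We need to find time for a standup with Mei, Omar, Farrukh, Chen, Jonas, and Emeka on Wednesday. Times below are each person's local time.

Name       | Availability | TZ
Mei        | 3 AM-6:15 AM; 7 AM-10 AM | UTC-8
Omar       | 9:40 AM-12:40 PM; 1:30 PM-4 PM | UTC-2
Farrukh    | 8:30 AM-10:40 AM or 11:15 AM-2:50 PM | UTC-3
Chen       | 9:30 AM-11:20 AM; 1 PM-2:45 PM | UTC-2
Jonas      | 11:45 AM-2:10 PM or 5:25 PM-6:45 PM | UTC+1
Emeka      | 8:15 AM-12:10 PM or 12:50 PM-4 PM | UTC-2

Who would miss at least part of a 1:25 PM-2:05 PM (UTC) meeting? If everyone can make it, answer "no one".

Chen, Farrukh, Jonas

Mei in UTC: 11:00-14:15, 15:00-18:00 (add 8h to convert from UTC-8).
Omar in UTC: 11:40-14:40, 15:30-18:00 (add 2h to convert from UTC-2).
Farrukh in UTC: 11:30-13:40, 14:15-17:50 (add 3h to convert from UTC-3).
Chen in UTC: 11:30-13:20, 15:00-16:45 (add 2h to convert from UTC-2).
Jonas in UTC: 10:45-13:10, 16:25-17:45 (subtract 1h to convert from UTC+1).
Emeka in UTC: 10:15-14:10, 14:50-18:00 (add 2h to convert from UTC-2).
Mei: free for 13:25-14:05. Omar: free for 13:25-14:05. Farrukh: not fully free for 13:25-14:05. Chen: not fully free for 13:25-14:05. Jonas: not fully free for 13:25-14:05. Emeka: free for 13:25-14:05.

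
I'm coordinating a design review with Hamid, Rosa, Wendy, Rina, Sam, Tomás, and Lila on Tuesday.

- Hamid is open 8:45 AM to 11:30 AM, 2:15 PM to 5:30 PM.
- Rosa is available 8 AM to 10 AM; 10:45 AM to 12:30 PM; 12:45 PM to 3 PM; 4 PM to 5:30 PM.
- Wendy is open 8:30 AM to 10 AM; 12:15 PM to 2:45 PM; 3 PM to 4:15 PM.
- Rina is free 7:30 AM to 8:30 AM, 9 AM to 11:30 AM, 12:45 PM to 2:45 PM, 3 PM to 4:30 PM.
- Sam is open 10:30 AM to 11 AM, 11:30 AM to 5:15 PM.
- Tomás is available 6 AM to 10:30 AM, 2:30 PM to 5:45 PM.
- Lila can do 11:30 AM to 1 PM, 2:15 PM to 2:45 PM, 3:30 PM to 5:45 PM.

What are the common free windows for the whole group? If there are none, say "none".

14:30-14:45, 16:00-16:15

Hamid ∩ Rosa: 08:45-10:00, 10:45-11:30, 14:15-15:00, 16:00-17:30.
Hamid ∩ Rosa ∩ Wendy: 08:45-10:00, 14:15-14:45, 16:00-16:15.
Hamid ∩ Rosa ∩ Wendy ∩ Rina: 09:00-10:00, 14:15-14:45, 16:00-16:15.
Hamid ∩ Rosa ∩ Wendy ∩ Rina ∩ Sam: 14:15-14:45, 16:00-16:15.
Hamid ∩ Rosa ∩ Wendy ∩ Rina ∩ Sam ∩ Tomás: 14:30-14:45, 16:00-16:15.
Hamid ∩ Rosa ∩ Wendy ∩ Rina ∩ Sam ∩ Tomás ∩ Lila: 14:30-14:45, 16:00-16:15.
Those are the intersection windows.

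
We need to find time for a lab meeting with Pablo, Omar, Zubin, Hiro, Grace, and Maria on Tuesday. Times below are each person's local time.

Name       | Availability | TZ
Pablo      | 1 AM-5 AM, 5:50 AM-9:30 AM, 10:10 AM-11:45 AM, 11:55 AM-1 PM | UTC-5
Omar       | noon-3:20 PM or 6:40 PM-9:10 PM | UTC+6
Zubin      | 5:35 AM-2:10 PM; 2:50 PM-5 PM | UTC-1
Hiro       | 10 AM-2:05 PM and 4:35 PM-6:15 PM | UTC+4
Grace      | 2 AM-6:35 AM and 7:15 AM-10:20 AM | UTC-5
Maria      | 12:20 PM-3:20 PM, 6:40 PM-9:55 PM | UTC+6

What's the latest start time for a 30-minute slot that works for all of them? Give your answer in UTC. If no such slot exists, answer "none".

13:45

Pablo in UTC: 06:00-10:00, 10:50-14:30, 15:10-16:45, 16:55-18:00 (add 5h to convert from UTC-5).
Omar in UTC: 06:00-09:20, 12:40-15:10 (subtract 6h to convert from UTC+6).
Zubin in UTC: 06:35-15:10, 15:50-18:00 (add 1h to convert from UTC-1).
Hiro in UTC: 06:00-10:05, 12:35-14:15 (subtract 4h to convert from UTC+4).
Grace in UTC: 07:00-11:35, 12:15-15:20 (add 5h to convert from UTC-5).
Maria in UTC: 06:20-09:20, 12:40-15:55 (subtract 6h to convert from UTC+6).
Pablo ∩ Omar: 06:00-09:20, 12:40-14:30.
Pablo ∩ Omar ∩ Zubin: 06:35-09:20, 12:40-14:30.
Pablo ∩ Omar ∩ Zubin ∩ Hiro: 06:35-09:20, 12:40-14:15.
Pablo ∩ Omar ∩ Zubin ∩ Hiro ∩ Grace: 07:00-09:20, 12:40-14:15.
Pablo ∩ Omar ∩ Zubin ∩ Hiro ∩ Grace ∩ Maria: 07:00-09:20, 12:40-14:15.
The last common window of at least 30 minutes is 12:40-14:15; a 30-minute meeting can start as late as 13:45 and still end by 14:15.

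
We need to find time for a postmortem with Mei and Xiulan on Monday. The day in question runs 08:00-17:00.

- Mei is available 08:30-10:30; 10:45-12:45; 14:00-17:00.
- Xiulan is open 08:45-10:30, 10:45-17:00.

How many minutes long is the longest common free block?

Mei ∩ Xiulan: 08:45-10:30, 10:45-12:45, 14:00-17:00.
The longest is 14:00-17:00 at 180 minutes.

180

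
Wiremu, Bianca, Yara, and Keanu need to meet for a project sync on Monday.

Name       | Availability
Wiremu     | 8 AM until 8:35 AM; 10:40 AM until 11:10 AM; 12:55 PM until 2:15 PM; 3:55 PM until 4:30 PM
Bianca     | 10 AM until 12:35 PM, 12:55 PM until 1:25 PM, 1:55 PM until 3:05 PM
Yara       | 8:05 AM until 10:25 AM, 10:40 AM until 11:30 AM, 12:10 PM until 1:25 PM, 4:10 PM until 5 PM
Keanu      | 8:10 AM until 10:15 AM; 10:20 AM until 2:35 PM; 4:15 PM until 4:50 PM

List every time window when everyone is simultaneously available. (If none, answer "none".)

Wiremu ∩ Bianca: 10:40-11:10, 12:55-13:25, 13:55-14:15.
Wiremu ∩ Bianca ∩ Yara: 10:40-11:10, 12:55-13:25.
Wiremu ∩ Bianca ∩ Yara ∩ Keanu: 10:40-11:10, 12:55-13:25.
Those are the intersection windows.

10:40-11:10, 12:55-13:25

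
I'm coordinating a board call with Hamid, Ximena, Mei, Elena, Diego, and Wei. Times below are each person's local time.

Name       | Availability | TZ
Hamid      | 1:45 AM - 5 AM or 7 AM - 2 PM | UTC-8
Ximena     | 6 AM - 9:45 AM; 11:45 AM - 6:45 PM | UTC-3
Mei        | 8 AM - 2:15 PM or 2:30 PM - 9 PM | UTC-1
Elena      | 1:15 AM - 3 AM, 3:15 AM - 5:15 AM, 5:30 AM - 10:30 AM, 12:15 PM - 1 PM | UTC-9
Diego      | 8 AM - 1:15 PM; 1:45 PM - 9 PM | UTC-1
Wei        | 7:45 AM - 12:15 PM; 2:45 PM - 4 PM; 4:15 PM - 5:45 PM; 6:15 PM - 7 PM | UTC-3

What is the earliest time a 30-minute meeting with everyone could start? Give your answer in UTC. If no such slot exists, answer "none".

10:45

Hamid in UTC: 09:45-13:00, 15:00-22:00 (add 8h to convert from UTC-8).
Ximena in UTC: 09:00-12:45, 14:45-21:45 (add 3h to convert from UTC-3).
Mei in UTC: 09:00-15:15, 15:30-22:00 (add 1h to convert from UTC-1).
Elena in UTC: 10:15-12:00, 12:15-14:15, 14:30-19:30, 21:15-22:00 (add 9h to convert from UTC-9).
Diego in UTC: 09:00-14:15, 14:45-22:00 (add 1h to convert from UTC-1).
Wei in UTC: 10:45-15:15, 17:45-19:00, 19:15-20:45, 21:15-22:00 (add 3h to convert from UTC-3).
Hamid ∩ Ximena: 09:45-12:45, 15:00-21:45.
Hamid ∩ Ximena ∩ Mei: 09:45-12:45, 15:00-15:15, 15:30-21:45.
Hamid ∩ Ximena ∩ Mei ∩ Elena: 10:15-12:00, 12:15-12:45, 15:00-15:15, 15:30-19:30, 21:15-21:45.
Hamid ∩ Ximena ∩ Mei ∩ Elena ∩ Diego: 10:15-12:00, 12:15-12:45, 15:00-15:15, 15:30-19:30, 21:15-21:45.
Hamid ∩ Ximena ∩ Mei ∩ Elena ∩ Diego ∩ Wei: 10:45-12:00, 12:15-12:45, 15:00-15:15, 17:45-19:00, 19:15-19:30, 21:15-21:45.
The first common window of at least 30 minutes is 10:45-12:00, so the earliest start is 10:45.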